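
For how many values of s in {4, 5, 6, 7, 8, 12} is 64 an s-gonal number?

s = 4: P(4, 8) = 64. ✓
s = 5: P(5, 6) = 51 and P(5, 7) = 70; 64 is not s-gonal.
s = 6: P(6, 5) = 45 and P(6, 6) = 66; 64 is not s-gonal.
s = 7: P(7, 5) = 55 and P(7, 6) = 81; 64 is not s-gonal.
s = 8: P(8, 4) = 40 and P(8, 5) = 65; 64 is not s-gonal.
s = 12: P(12, 4) = 64. ✓
Hits: s ∈ {4, 12} → 2.

2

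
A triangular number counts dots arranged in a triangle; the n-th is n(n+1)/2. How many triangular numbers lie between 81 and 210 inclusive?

8

The n-th triangular number is n(n+1)/2.
Smallest index with value ≥ 81: n = 13 (giving 91).
Largest index with value ≤ 210: n = 20 (giving 210).
Indices 13 through 20: 8 terms.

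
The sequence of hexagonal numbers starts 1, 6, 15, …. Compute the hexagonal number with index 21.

861

21·(2·21 − 1) = 21·41 = 861.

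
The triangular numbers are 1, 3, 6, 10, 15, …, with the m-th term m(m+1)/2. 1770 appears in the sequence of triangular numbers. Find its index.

59

Set n(n+1)/2 = 1770, giving n² + n − 3540 = 0.
The discriminant is 1 + 8·1770 = 14161, and √14161 = 119.
So n = (-1 + 119) / 2 = 118/2 = 59.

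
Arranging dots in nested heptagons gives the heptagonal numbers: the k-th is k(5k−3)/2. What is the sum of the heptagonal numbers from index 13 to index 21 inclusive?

Σ i(5i−3)/2 = (5Σi² − 3Σi) / 2 over i = 13..21.
Σi = 231 − 78 = 153 and Σi² = 3311 − 650 = 2661.
(5·2661 − 3·153) / 2 = 12846/2 = 6423.

6423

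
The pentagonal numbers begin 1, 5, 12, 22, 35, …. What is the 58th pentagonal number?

The 58th pentagonal number is n(3n−1)/2 with n = 58.
58·(3·58 − 1)/2 = 58·173/2 = 5017.

5017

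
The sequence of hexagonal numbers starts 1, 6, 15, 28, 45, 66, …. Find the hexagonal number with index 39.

3003

39·(2·39 − 1) = 39·77 = 3003.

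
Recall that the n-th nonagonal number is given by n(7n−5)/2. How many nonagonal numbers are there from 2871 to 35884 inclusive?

73

The n-th nonagonal number is n(7n−5)/2.
Smallest index with value ≥ 2871: n = 29 (giving 2871).
Largest index with value ≤ 35884: n = 101 (giving 35451).
Indices 29 through 101: 73 terms.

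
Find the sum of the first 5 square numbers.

Σ_{i=1}^{5} i² = 5·6·11/6 = 55.

55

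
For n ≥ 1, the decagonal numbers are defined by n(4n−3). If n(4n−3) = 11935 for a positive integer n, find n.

Set n(4n−3) = 11935, giving 4n² − 3n − 11935 = 0.
So n = (3 + 437) / 8 = 440/8 = 55.

55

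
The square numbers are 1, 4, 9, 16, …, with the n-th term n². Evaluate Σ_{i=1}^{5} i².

55

Σ_{i=1}^{5} i² = 5·6·11/6 = 55.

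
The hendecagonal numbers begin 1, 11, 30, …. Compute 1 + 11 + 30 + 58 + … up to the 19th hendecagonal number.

Σ i(9i−7)/2 = (9Σi² − 7Σi) / 2 over i = 1..19.
Σi = 190 and Σi² = 2470.
(9·2470 − 7·190) / 2 = 20900/2 = 10450.

10450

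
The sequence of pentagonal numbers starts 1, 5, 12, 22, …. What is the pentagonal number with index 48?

48·(3·48 − 1)/2 = 48·143/2 = 3432.

3432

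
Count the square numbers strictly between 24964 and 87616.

137

The n-th square number is n².
Smallest index with value > 24964: n = 159 (giving 25281).
Largest index with value < 87616: n = 295 (giving 87025).
Indices 159 through 295: 137 terms.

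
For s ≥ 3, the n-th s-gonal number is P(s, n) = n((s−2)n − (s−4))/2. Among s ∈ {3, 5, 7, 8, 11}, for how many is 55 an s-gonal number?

2

s = 3: P(3, 10) = 55. ✓
s = 5: P(5, 6) = 51 and P(5, 7) = 70; 55 is not s-gonal.
s = 7: P(7, 5) = 55. ✓
s = 8: P(8, 4) = 40 and P(8, 5) = 65; 55 is not s-gonal.
s = 11: P(11, 3) = 30 and P(11, 4) = 58; 55 is not s-gonal.
Hits: s ∈ {3, 7} → 2.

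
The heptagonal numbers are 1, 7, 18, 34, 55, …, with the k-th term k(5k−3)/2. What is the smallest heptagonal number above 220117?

Solve n(5n−3)/2 > 220117 for integer n.
The largest n with value ≤ 220117 is 297 (since 220077 ≤ 220117 < 221563), so the first above is n = 298, value 221563.

221563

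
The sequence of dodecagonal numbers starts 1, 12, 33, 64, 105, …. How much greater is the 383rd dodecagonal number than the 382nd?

3821

Consecutive dodecagonal numbers differ by 10n − 9: here 10·383 − 9 = 3821.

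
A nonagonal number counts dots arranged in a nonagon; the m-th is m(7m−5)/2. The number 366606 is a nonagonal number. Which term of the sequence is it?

Set n(7n−5)/2 = 366606, giving 7n² − 5n − 733212 = 0.
So n = (5 + 4531) / 14 = 4536/14 = 324.

324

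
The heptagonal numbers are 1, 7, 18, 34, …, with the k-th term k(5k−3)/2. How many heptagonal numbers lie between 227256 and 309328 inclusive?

51

The n-th heptagonal number is n(5n−3)/2.
Smallest index with value ≥ 227256: n = 302 (giving 227557).
Largest index with value ≤ 309328: n = 352 (giving 309232).
Indices 302 through 352: 51 terms.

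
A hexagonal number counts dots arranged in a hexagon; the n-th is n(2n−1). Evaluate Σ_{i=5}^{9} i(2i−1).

Σ i(2i−1) = 2Σi² − Σi over i = 5..9.
Σi = 45 − 10 = 35 and Σi² = 285 − 30 = 255.
2·255 − 1·35 = 475.

475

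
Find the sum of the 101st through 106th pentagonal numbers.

96126

Σ i(3i−1)/2 = (3Σi² − Σi) / 2 over i = 101..106.
Σi = 5671 − 5050 = 621 and Σi² = 402641 − 338350 = 64291.
(3·64291 − 1·621) / 2 = 192252/2 = 96126.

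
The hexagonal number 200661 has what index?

317

Set n(2n−1) = 200661, giving 2n² − n − 200661 = 0.
The discriminant is 1 + 8·200661 = 1605289, and √1605289 = 1267.
So n = (1 + 1267) / 4 = 1268/4 = 317.
Check: 317·(2·317 − 1) = 200661. ✓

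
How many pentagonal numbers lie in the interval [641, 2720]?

The n-th pentagonal number is n(3n−1)/2.
Smallest index with value ≥ 641: n = 21 (giving 651).
Largest index with value ≤ 2720: n = 42 (giving 2625).
Indices 21 through 42: 22 terms.

22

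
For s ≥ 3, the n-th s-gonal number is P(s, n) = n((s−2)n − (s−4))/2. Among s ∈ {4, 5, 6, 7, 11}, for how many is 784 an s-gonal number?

1

s = 4: P(4, 28) = 784. ✓
s = 5: P(5, 23) = 782 and P(5, 24) = 852; 784 is not s-gonal.
s = 6: P(6, 20) = 780 and P(6, 21) = 861; 784 is not s-gonal.
s = 7: P(7, 18) = 783 and P(7, 19) = 874; 784 is not s-gonal.
s = 11: P(11, 13) = 715 and P(11, 14) = 833; 784 is not s-gonal.
Hits: s ∈ {4} → 1.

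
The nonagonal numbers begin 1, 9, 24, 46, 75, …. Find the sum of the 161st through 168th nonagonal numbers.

754544

Σ i(7i−5)/2 = (7Σi² − 5Σi) / 2 over i = 161..168.
Σi = 14196 − 12880 = 1316 and Σi² = 1594684 − 1378160 = 216524.
(7·216524 − 5·1316) / 2 = 1509088/2 = 754544.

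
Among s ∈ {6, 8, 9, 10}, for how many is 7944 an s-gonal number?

s = 6: P(6, 63) = 7875 and P(6, 64) = 8128; 7944 is not s-gonal.
s = 8: P(8, 51) = 7701 and P(8, 52) = 8008; 7944 is not s-gonal.
s = 9: P(9, 48) = 7944. ✓
s = 10: P(10, 44) = 7612 and P(10, 45) = 7965; 7944 is not s-gonal.
Hits: s ∈ {9} → 1.

1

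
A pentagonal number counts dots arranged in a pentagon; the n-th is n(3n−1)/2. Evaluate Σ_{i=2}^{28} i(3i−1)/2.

11367

Σ i(3i−1)/2 = (3Σi² − Σi) / 2 over i = 2..28.
Σi = 406 − 1 = 405 and Σi² = 7714 − 1 = 7713.
(3·7713 − 1·405) / 2 = 22734/2 = 11367.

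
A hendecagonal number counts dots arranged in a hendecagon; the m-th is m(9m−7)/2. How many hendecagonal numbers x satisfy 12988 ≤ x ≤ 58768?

The n-th hendecagonal number is n(9n−7)/2.
Smallest index with value ≥ 12988: n = 55 (giving 13420).
Largest index with value ≤ 58768: n = 114 (giving 58083).
Indices 55 through 114: 60 terms.

60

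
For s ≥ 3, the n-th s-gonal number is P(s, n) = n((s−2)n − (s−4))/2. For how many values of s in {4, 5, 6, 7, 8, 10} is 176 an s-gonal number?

2

s = 4: P(4, 13) = 169 and P(4, 14) = 196; 176 is not s-gonal.
s = 5: P(5, 11) = 176. ✓
s = 6: P(6, 9) = 153 and P(6, 10) = 190; 176 is not s-gonal.
s = 7: P(7, 8) = 148 and P(7, 9) = 189; 176 is not s-gonal.
s = 8: P(8, 8) = 176. ✓
s = 10: P(10, 7) = 175 and P(10, 8) = 232; 176 is not s-gonal.
Hits: s ∈ {5, 8} → 2.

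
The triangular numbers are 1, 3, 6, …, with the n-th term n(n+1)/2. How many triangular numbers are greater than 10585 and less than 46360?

The n-th triangular number is n(n+1)/2.
Smallest index with value > 10585: n = 146 (giving 10731).
Largest index with value < 46360: n = 303 (giving 46056).
Indices 146 through 303: 158 terms.

158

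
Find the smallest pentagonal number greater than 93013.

Solve n(3n−1)/2 > 93013 for integer n.
The largest n with value ≤ 93013 is 249 (since 92877 ≤ 93013 < 93625), so the first above is n = 250, value 93625.

93625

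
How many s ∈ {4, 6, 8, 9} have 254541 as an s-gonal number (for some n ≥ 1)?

1

s = 4: P(4, 504) = 254016 and P(4, 505) = 255025; 254541 is not s-gonal.
s = 6: P(6, 357) = 254541. ✓
s = 8: P(8, 291) = 253461 and P(8, 292) = 255208; 254541 is not s-gonal.
s = 9: P(9, 270) = 254475 and P(9, 271) = 256366; 254541 is not s-gonal.
Hits: s ∈ {6} → 1.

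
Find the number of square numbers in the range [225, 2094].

31

The n-th square number is n².
Smallest index with value ≥ 225: n = 15 (giving 225).
Largest index with value ≤ 2094: n = 45 (giving 2025).
Indices 15 through 45: 31 terms.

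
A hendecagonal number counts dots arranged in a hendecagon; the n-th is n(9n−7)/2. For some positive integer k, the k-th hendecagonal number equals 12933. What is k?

Set n(9n−7)/2 = 12933, giving 9n² − 7n − 25866 = 0.
The discriminant is 49 + 72·12933 = 931225, and √931225 = 965.
So n = (7 + 965) / 18 = 972/18 = 54.
Check: 54·(9·54 − 7)/2 = 12933. ✓

54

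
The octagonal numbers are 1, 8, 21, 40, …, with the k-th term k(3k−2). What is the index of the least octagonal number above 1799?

Solve n(3n−2) > 1799 for integer n.
The largest n with value ≤ 1799 is 24 (since 1680 ≤ 1799 < 1825), so the first above is n = 25, value 1825.

25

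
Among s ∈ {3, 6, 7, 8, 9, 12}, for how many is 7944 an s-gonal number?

1

s = 3: P(3, 125) = 7875 and P(3, 126) = 8001; 7944 is not s-gonal.
s = 6: P(6, 63) = 7875 and P(6, 64) = 8128; 7944 is not s-gonal.
s = 7: P(7, 56) = 7756 and P(7, 57) = 8037; 7944 is not s-gonal.
s = 8: P(8, 51) = 7701 and P(8, 52) = 8008; 7944 is not s-gonal.
s = 9: P(9, 48) = 7944. ✓
s = 12: P(12, 40) = 7840 and P(12, 41) = 8241; 7944 is not s-gonal.
Hits: s ∈ {9} → 1.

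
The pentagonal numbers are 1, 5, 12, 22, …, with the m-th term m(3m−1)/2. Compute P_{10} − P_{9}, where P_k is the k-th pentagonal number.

Consecutive pentagonal numbers differ by 3n − 2: here 3·10 − 2 = 28.

28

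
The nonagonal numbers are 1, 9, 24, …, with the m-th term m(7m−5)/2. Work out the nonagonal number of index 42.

6069

The 42nd nonagonal number is n(7n−5)/2 with n = 42.
42·(7·42 − 5)/2 = 42·289/2 = 6069.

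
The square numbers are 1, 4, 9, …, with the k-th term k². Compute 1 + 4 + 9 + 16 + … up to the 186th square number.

2162281

Σ_{i=1}^{186} i² = 186·187·373/6 = 2162281.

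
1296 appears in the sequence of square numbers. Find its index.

We need n² = 1296, so n = √1296 = 36.

36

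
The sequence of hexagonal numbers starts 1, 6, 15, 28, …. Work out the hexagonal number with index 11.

The 11th hexagonal number is n(2n−1) with n = 11.
11·(2·11 − 1) = 11·21 = 231.

231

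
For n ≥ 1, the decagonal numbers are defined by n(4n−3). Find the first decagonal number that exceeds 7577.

Solve n(4n−3) > 7577 for integer n.
The largest n with value ≤ 7577 is 43 (since 7267 ≤ 7577 < 7612), so the first above is n = 44, value 7612.

7612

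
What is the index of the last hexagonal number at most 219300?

331

Solve n(2n−1) ≤ 219300 for integer n.
n = 331 gives 218791 ≤ 219300, while n = 332 gives 220116 > 219300; so the answer is index 331.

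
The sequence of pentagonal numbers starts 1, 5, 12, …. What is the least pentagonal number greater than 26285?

26467

Solve n(3n−1)/2 > 26285 for integer n.
The largest n with value ≤ 26285 is 132 (since 26070 ≤ 26285 < 26467), so the first above is n = 133, value 26467.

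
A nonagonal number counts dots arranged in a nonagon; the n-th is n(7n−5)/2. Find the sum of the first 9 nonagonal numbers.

Σ i(7i−5)/2 = (7Σi² − 5Σi) / 2 over i = 1..9.
Σi = 45 and Σi² = 285.
(7·285 − 5·45) / 2 = 1770/2 = 885.

885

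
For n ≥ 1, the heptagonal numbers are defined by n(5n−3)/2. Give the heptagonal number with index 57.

8037

The 57th heptagonal number is n(5n−3)/2 with n = 57.
57·(5·57 − 3)/2 = 57·282/2 = 57·141 = 8037.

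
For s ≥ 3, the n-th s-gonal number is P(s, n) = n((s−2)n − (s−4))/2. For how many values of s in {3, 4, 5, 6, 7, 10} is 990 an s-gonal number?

s = 3: P(3, 44) = 990. ✓
s = 4: P(4, 31) = 961 and P(4, 32) = 1024; 990 is not s-gonal.
s = 5: P(5, 25) = 925 and P(5, 26) = 1001; 990 is not s-gonal.
s = 6: P(6, 22) = 946 and P(6, 23) = 1035; 990 is not s-gonal.
s = 7: P(7, 20) = 970 and P(7, 21) = 1071; 990 is not s-gonal.
s = 10: P(10, 16) = 976 and P(10, 17) = 1105; 990 is not s-gonal.
Hits: s ∈ {3} → 1.

1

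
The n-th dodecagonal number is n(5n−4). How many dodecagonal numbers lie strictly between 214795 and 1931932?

The n-th dodecagonal number is n(5n−4).
Smallest index with value > 214795: n = 208 (giving 215488).
Largest index with value < 1931932: n = 621 (giving 1925721).
Indices 208 through 621: 414 terms.

414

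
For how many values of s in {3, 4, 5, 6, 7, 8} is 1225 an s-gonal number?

3

s = 3: P(3, 49) = 1225. ✓
s = 4: P(4, 35) = 1225. ✓
s = 5: P(5, 28) = 1162 and P(5, 29) = 1247; 1225 is not s-gonal.
s = 6: P(6, 25) = 1225. ✓
s = 7: P(7, 22) = 1177 and P(7, 23) = 1288; 1225 is not s-gonal.
s = 8: P(8, 20) = 1160 and P(8, 21) = 1281; 1225 is not s-gonal.
Hits: s ∈ {3, 4, 6} → 3.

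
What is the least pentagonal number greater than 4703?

4845

Solve n(3n−1)/2 > 4703 for integer n.
The largest n with value ≤ 4703 is 56 (since 4676 ≤ 4703 < 4845), so the first above is n = 57, value 4845.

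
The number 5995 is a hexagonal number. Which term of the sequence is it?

Set n(2n−1) = 5995, giving 2n² − n − 5995 = 0.
The discriminant is 1 + 8·5995 = 47961, and √47961 = 219.
So n = (1 + 219) / 4 = 220/4 = 55.

55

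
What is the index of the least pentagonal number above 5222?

60

Solve n(3n−1)/2 > 5222 for integer n.
The largest n with value ≤ 5222 is 59 (since 5192 ≤ 5222 < 5370), so the first above is n = 60, value 5370.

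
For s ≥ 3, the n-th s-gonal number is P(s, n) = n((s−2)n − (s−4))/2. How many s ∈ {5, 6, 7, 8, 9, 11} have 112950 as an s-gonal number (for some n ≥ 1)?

1

s = 5: P(5, 274) = 112477 and P(5, 275) = 113300; 112950 is not s-gonal.
s = 6: P(6, 237) = 112101 and P(6, 238) = 113050; 112950 is not s-gonal.
s = 7: P(7, 212) = 112042 and P(7, 213) = 113103; 112950 is not s-gonal.
s = 8: P(8, 194) = 112520 and P(8, 195) = 113685; 112950 is not s-gonal.
s = 9: P(9, 180) = 112950. ✓
s = 11: P(11, 158) = 111785 and P(11, 159) = 113208; 112950 is not s-gonal.
Hits: s ∈ {9} → 1.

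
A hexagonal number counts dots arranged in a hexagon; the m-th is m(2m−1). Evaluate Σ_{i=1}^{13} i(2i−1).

Σ i(2i−1) = 2Σi² − Σi over i = 1..13.
Σi = 91 and Σi² = 819.
2·819 − 1·91 = 1547.

1547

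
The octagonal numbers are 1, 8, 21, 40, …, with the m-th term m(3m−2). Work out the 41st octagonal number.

The 41st octagonal number is n(3n−2) with n = 41.
41·(3·41 − 2) = 41·121 = 4961.

4961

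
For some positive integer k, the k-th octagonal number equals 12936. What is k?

Set n(3n−2) = 12936, giving 3n² − 2n − 12936 = 0.
The discriminant is 4 + 12·12936 = 155236, and √155236 = 394.
So n = (2 + 394) / 6 = 396/6 = 66.

66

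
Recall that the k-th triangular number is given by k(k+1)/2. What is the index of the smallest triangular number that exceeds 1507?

55

Solve n(n+1)/2 > 1507 for integer n.
The largest n with value ≤ 1507 is 54 (since 1485 ≤ 1507 < 1540), so the first above is n = 55, value 1540.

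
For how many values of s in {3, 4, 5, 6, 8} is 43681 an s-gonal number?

s = 3: P(3, 295) = 43660 and P(3, 296) = 43956; 43681 is not s-gonal.
s = 4: P(4, 209) = 43681. ✓
s = 5: P(5, 170) = 43265 and P(5, 171) = 43776; 43681 is not s-gonal.
s = 6: P(6, 148) = 43660 and P(6, 149) = 44253; 43681 is not s-gonal.
s = 8: P(8, 121) = 43681. ✓
Hits: s ∈ {4, 8} → 2.

2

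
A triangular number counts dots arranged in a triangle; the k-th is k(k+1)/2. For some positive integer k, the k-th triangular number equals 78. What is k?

12

Set n(n+1)/2 = 78, giving n² + n − 156 = 0.
The discriminant is 1 + 8·78 = 625, and √625 = 25.
So n = (-1 + 25) / 2 = 24/2 = 12.
Check: 12·13/2 = 78. ✓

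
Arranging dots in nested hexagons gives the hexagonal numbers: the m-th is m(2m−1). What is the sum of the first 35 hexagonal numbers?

Σ i(2i−1) = 2Σi² − Σi over i = 1..35.
Σi = 630 and Σi² = 14910.
2·14910 − 1·630 = 29190.

29190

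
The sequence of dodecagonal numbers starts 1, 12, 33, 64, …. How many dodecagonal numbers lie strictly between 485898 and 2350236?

373

The n-th dodecagonal number is n(5n−4).
Smallest index with value > 485898: n = 313 (giving 488593).
Largest index with value < 2350236: n = 685 (giving 2343385).
Indices 313 through 685: 373 terms.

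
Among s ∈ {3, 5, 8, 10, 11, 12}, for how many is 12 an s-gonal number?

2

s = 3: P(3, 4) = 10 and P(3, 5) = 15; 12 is not s-gonal.
s = 5: P(5, 3) = 12. ✓
s = 8: P(8, 2) = 8 and P(8, 3) = 21; 12 is not s-gonal.
s = 10: P(10, 2) = 10 and P(10, 3) = 27; 12 is not s-gonal.
s = 11: P(11, 2) = 11 and P(11, 3) = 30; 12 is not s-gonal.
s = 12: P(12, 2) = 12. ✓
Hits: s ∈ {5, 12} → 2.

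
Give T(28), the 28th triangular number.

406

The 28th triangular number is n(n+1)/2 with n = 28.
28·29/2 = 812/2 = 406.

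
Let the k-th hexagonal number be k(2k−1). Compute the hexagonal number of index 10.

190

The 10th hexagonal number is n(2n−1) with n = 10.
10·(2·10 − 1) = 10·19 = 190.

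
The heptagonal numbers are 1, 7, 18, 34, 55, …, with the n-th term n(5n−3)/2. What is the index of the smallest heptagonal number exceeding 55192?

Solve n(5n−3)/2 > 55192 for integer n.
The largest n with value ≤ 55192 is 148 (since 54538 ≤ 55192 < 55279), so the first above is n = 149, value 55279.

149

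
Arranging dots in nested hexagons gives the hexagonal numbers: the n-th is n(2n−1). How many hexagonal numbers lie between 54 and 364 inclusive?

The n-th hexagonal number is n(2n−1).
Smallest index with value ≥ 54: n = 6 (giving 66).
Largest index with value ≤ 364: n = 13 (giving 325).
Indices 6 through 13: 8 terms.

8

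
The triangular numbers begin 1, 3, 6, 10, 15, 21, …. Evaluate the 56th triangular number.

1596

56·57/2 = 3192/2 = 1596.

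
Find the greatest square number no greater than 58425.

58081

Solve n² ≤ 58425 for integer n.
n = 241 gives 58081 ≤ 58425, while n = 242 gives 58564 > 58425; so the answer is 58081.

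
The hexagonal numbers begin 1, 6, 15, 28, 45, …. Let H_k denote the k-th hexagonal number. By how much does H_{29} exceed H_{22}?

29·(2·29 − 1) = 1653 and 22·(2·22 − 1) = 946.
Difference: 1653 − 946 = 707.

707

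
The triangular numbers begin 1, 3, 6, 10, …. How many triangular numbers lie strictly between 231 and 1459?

The n-th triangular number is n(n+1)/2.
Smallest index with value > 231: n = 22 (giving 253).
Largest index with value < 1459: n = 53 (giving 1431).
Indices 22 through 53: 32 terms.

32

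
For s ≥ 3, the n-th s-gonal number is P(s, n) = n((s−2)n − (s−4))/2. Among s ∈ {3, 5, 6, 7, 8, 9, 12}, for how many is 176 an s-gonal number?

2

s = 3: P(3, 18) = 171 and P(3, 19) = 190; 176 is not s-gonal.
s = 5: P(5, 11) = 176. ✓
s = 6: P(6, 9) = 153 and P(6, 10) = 190; 176 is not s-gonal.
s = 7: P(7, 8) = 148 and P(7, 9) = 189; 176 is not s-gonal.
s = 8: P(8, 8) = 176. ✓
s = 9: P(9, 7) = 154 and P(9, 8) = 204; 176 is not s-gonal.
s = 12: P(12, 6) = 156 and P(12, 7) = 217; 176 is not s-gonal.
Hits: s ∈ {5, 8} → 2.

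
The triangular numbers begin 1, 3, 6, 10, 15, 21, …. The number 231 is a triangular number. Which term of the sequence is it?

21

Set n(n+1)/2 = 231, giving n² + n − 462 = 0.
So n = (-1 + 43) / 2 = 42/2 = 21.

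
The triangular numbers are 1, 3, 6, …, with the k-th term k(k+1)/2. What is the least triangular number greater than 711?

741

Solve n(n+1)/2 > 711 for integer n.
The largest n with value ≤ 711 is 37 (since 703 ≤ 711 < 741), so the first above is n = 38, value 741.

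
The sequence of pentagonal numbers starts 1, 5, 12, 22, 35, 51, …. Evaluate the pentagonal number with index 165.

The 165th pentagonal number is n(3n−1)/2 with n = 165.
165·(3·165 − 1)/2 = 165·494/2 = 165·247 = 40755.

40755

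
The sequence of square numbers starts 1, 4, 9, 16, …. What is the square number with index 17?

The 17th square number is n² with n = 17.
17² = 289.

289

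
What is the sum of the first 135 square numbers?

829260

Σ_{i=1}^{135} i² = 135·136·271/6 = 829260.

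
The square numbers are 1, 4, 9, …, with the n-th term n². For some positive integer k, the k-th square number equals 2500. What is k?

We need n² = 2500, so n = √2500 = 50.
Check: 50² = 2500. ✓

50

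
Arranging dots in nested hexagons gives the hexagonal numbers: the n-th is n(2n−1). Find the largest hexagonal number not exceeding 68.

Solve n(2n−1) ≤ 68 for integer n.
n = 6 gives 66 ≤ 68, while n = 7 gives 91 > 68; so the answer is 66.

66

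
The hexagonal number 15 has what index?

3

Set n(2n−1) = 15, giving 2n² − n − 15 = 0.
The discriminant is 1 + 8·15 = 121, and √121 = 11.
So n = (1 + 11) / 4 = 12/4 = 3.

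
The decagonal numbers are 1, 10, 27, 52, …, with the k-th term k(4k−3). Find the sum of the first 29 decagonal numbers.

32915

Σ i(4i−3) = 4Σi² − 3Σi over i = 1..29.
Σi = 435 and Σi² = 8555.
4·8555 − 3·435 = 32915.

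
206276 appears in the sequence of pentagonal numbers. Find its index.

Set n(3n−1)/2 = 206276, giving 3n² − n − 412552 = 0.
The discriminant is 1 + 24·206276 = 4950625, and √4950625 = 2225.
So n = (1 + 2225) / 6 = 2226/6 = 371.
Check: 371·(3·371 − 1)/2 = 206276. ✓

371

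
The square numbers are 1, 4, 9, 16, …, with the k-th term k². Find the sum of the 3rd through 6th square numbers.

86

Σ_{i=3}^{6} i² = 91 − 5 = 86.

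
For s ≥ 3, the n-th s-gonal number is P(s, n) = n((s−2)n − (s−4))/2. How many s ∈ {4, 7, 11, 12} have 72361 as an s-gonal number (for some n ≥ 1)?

s = 4: P(4, 269) = 72361. ✓
s = 7: P(7, 170) = 71995 and P(7, 171) = 72846; 72361 is not s-gonal.
s = 11: P(11, 127) = 72136 and P(11, 128) = 73280; 72361 is not s-gonal.
s = 12: P(12, 120) = 71520 and P(12, 121) = 72721; 72361 is not s-gonal.
Hits: s ∈ {4} → 1.

1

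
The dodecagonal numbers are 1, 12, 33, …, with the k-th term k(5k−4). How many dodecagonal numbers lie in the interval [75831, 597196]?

The n-th dodecagonal number is n(5n−4).
Smallest index with value ≥ 75831: n = 124 (giving 76384).
Largest index with value ≤ 597196: n = 346 (giving 597196).
Indices 124 through 346: 223 terms.

223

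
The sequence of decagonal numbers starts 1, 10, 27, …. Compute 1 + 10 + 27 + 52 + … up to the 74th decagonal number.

Σ i(4i−3) = 4Σi² − 3Σi over i = 1..74.
Σi = 2775 and Σi² = 137825.
4·137825 − 3·2775 = 542975.

542975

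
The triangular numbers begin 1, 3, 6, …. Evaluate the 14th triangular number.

The 14th triangular number is n(n+1)/2 with n = 14.
14·15/2 = 210/2 = 105.

105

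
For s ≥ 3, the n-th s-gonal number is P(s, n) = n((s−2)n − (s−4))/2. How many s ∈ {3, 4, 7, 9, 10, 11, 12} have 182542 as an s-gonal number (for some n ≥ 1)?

s = 3: P(3, 603) = 182106 and P(3, 604) = 182710; 182542 is not s-gonal.
s = 4: P(4, 427) = 182329 and P(4, 428) = 183184; 182542 is not s-gonal.
s = 7: P(7, 270) = 181845 and P(7, 271) = 183196; 182542 is not s-gonal.
s = 9: P(9, 228) = 181374 and P(9, 229) = 182971; 182542 is not s-gonal.
s = 10: P(10, 214) = 182542. ✓
s = 11: P(11, 201) = 181101 and P(11, 202) = 182911; 182542 is not s-gonal.
s = 12: P(12, 191) = 181641 and P(12, 192) = 183552; 182542 is not s-gonal.
Hits: s ∈ {10} → 1.

1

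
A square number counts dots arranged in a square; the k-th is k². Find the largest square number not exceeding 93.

Solve n² ≤ 93 for integer n.
n = 9 gives 81 ≤ 93, while n = 10 gives 100 > 93; so the answer is 81.

81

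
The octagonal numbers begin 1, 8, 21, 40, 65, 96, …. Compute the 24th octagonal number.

24·(3·24 − 2) = 24·70 = 1680.

1680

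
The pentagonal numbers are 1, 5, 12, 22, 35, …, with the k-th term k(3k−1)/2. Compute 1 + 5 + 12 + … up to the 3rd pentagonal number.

Σ i(3i−1)/2 = (3Σi² − Σi) / 2 over i = 1..3.
Σi = 6 and Σi² = 14.
(3·14 − 1·6) / 2 = 36/2 = 18.

18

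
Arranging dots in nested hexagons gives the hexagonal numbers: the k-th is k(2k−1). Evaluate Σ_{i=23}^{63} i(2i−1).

161335

Σ i(2i−1) = 2Σi² − Σi over i = 23..63.
Σi = 2016 − 253 = 1763 and Σi² = 85344 − 3795 = 81549.
2·81549 − 1·1763 = 161335.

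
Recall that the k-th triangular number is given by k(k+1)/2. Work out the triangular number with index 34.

The 34th triangular number is n(n+1)/2 with n = 34.
34·35/2 = 1190/2 = 595.

595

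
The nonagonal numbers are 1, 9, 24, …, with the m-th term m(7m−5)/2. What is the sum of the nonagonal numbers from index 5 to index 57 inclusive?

217565

Σ i(7i−5)/2 = (7Σi² − 5Σi) / 2 over i = 5..57.
Σi = 1653 − 10 = 1643 and Σi² = 63365 − 30 = 63335.
(7·63335 − 5·1643) / 2 = 435130/2 = 217565.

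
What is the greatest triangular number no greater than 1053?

1035

Solve n(n+1)/2 ≤ 1053 for integer n.
n = 45 gives 1035 ≤ 1053, while n = 46 gives 1081 > 1053; so the answer is 1035.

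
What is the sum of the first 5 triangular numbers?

Σ i(i+1)/2 = (Σi² + Σi) / 2 over i = 1..5.
Σi = 15 and Σi² = 55.
(1·55 + 1·15) / 2 = 70/2 = 35.

35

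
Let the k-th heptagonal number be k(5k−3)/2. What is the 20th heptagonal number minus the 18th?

20·(5·20 − 3)/2 = 970 and 18·(5·18 − 3)/2 = 783.
Difference: 970 − 783 = 187.

187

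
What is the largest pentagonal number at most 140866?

Solve n(3n−1)/2 ≤ 140866 for integer n.
n = 306 gives 140301 ≤ 140866, while n = 307 gives 141220 > 140866; so the answer is 140301.

140301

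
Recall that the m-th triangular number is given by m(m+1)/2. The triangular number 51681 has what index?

321

Set n(n+1)/2 = 51681, giving n² + n − 103362 = 0.
So n = (-1 + 643) / 2 = 642/2 = 321.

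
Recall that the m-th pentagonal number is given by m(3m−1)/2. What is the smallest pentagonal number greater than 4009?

Solve n(3n−1)/2 > 4009 for integer n.
The largest n with value ≤ 4009 is 51 (since 3876 ≤ 4009 < 4030), so the first above is n = 52, value 4030.

4030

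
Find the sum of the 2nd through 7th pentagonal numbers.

Σ i(3i−1)/2 = (3Σi² − Σi) / 2 over i = 2..7.
Σi = 28 − 1 = 27 and Σi² = 140 − 1 = 139.
(3·139 − 1·27) / 2 = 390/2 = 195.

195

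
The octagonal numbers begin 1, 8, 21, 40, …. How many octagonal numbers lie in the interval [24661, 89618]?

83

The n-th octagonal number is n(3n−2).
Smallest index with value ≥ 24661: n = 91 (giving 24661).
Largest index with value ≤ 89618: n = 173 (giving 89441).
Indices 91 through 173: 83 terms.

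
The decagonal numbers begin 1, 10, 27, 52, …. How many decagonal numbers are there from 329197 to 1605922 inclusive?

347

The n-th decagonal number is n(4n−3).
Smallest index with value ≥ 329197: n = 288 (giving 330912).
Largest index with value ≤ 1605922: n = 634 (giving 1605922).
Indices 288 through 634: 347 terms.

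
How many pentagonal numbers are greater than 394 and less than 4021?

35

The n-th pentagonal number is n(3n−1)/2.
Smallest index with value > 394: n = 17 (giving 425).
Largest index with value < 4021: n = 51 (giving 3876).
Indices 17 through 51: 35 terms.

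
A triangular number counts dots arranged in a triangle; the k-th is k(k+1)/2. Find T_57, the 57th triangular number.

The 57th triangular number is n(n+1)/2 with n = 57.
57·58/2 = 3306/2 = 1653.

1653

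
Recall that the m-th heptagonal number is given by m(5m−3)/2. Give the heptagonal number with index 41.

4141

41·(5·41 − 3)/2 = 41·202/2 = 41·101 = 4141.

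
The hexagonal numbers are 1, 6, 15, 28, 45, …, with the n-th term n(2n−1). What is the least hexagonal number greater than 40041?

40186

Solve n(2n−1) > 40041 for integer n.
The largest n with value ≤ 40041 is 141 (since 39621 ≤ 40041 < 40186), so the first above is n = 142, value 40186.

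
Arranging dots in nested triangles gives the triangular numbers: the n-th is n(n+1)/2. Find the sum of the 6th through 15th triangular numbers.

645

Σ i(i+1)/2 = (Σi² + Σi) / 2 over i = 6..15.
Σi = 120 − 15 = 105 and Σi² = 1240 − 55 = 1185.
(1·1185 + 1·105) / 2 = 1290/2 = 645.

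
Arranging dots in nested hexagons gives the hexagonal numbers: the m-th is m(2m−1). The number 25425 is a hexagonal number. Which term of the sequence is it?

113

Set n(2n−1) = 25425, giving 2n² − n − 25425 = 0.
The discriminant is 1 + 8·25425 = 203401, and √203401 = 451.
So n = (1 + 451) / 4 = 452/4 = 113.
Check: 113·(2·113 − 1) = 25425. ✓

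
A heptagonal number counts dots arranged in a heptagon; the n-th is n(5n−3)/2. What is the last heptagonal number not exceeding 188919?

188650

Solve n(5n−3)/2 ≤ 188919 for integer n.
n = 275 gives 188650 ≤ 188919, while n = 276 gives 190026 > 188919; so the answer is 188650.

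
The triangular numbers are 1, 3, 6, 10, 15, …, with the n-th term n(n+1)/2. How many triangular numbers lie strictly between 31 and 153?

9

The n-th triangular number is n(n+1)/2.
Smallest index with value > 31: n = 8 (giving 36).
Largest index with value < 153: n = 16 (giving 136).
Indices 8 through 16: 9 terms.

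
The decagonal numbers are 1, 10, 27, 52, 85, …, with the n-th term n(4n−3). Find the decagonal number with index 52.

10660

52·(4·52 − 3) = 52·205 = 10660.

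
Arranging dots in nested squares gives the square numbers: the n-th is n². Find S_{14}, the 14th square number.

196

14² = 196.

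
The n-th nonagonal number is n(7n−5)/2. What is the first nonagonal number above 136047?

136719

Solve n(7n−5)/2 > 136047 for integer n.
The largest n with value ≤ 136047 is 197 (since 135339 ≤ 136047 < 136719), so the first above is n = 198, value 136719.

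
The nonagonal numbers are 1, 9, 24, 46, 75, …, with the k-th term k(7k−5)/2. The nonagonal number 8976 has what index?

51

Set n(7n−5)/2 = 8976, giving 7n² − 5n − 17952 = 0.
The discriminant is 25 + 56·8976 = 502681, and √502681 = 709.
So n = (5 + 709) / 14 = 714/14 = 51.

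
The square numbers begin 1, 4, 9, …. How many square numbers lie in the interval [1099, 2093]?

12

The n-th square number is n².
Smallest index with value ≥ 1099: n = 34 (giving 1156).
Largest index with value ≤ 2093: n = 45 (giving 2025).
Indices 34 through 45: 12 terms.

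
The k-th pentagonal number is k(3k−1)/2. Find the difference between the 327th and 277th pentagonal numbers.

45275

327·(3·327 − 1)/2 = 160230 and 277·(3·277 − 1)/2 = 114955.
Difference: 160230 − 114955 = 45275.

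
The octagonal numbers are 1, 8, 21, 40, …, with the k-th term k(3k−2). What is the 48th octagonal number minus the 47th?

Consecutive octagonal numbers differ by 6n − 5: here 6·48 − 5 = 283.

283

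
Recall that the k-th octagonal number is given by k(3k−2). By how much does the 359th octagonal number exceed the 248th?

359·(3·359 − 2) = 385925 and 248·(3·248 − 2) = 184016.
Difference: 385925 − 184016 = 201909.

201909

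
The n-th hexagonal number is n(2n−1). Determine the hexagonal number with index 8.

120

8·(2·8 − 1) = 8·15 = 120.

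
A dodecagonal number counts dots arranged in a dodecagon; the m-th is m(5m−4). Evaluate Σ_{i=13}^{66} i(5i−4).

478323

Σ i(5i−4) = 5Σi² − 4Σi over i = 13..66.
Σi = 2211 − 78 = 2133 and Σi² = 98021 − 650 = 97371.
5·97371 − 4·2133 = 478323.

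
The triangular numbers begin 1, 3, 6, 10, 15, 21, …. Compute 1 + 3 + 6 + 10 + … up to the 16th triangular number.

Σ i(i+1)/2 = (Σi² + Σi) / 2 over i = 1..16.
Σi = 136 and Σi² = 1496.
(1·1496 + 1·136) / 2 = 1632/2 = 816.

816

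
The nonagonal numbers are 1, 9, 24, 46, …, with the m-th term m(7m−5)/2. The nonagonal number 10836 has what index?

56

Set n(7n−5)/2 = 10836, giving 7n² − 5n − 21672 = 0.
So n = (5 + 779) / 14 = 784/14 = 56.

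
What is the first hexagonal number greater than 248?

276

Solve n(2n−1) > 248 for integer n.
The largest n with value ≤ 248 is 11 (since 231 ≤ 248 < 276), so the first above is n = 12, value 276.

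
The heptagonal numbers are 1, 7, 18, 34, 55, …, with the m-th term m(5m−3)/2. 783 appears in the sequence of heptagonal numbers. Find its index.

18

Set n(5n−3)/2 = 783, giving 5n² − 3n − 1566 = 0.
So n = (3 + 177) / 10 = 180/10 = 18.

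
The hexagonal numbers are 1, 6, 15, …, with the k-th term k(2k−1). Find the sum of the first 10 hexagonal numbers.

715

Σ i(2i−1) = 2Σi² − Σi over i = 1..10.
Σi = 55 and Σi² = 385.
2·385 − 1·55 = 715.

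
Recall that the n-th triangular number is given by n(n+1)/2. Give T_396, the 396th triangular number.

396·397/2 = 157212/2 = 78606.

78606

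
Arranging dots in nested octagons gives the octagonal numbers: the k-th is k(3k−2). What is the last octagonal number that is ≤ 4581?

4485

Solve n(3n−2) ≤ 4581 for integer n.
n = 39 gives 4485 ≤ 4581, while n = 40 gives 4720 > 4581; so the answer is 4485.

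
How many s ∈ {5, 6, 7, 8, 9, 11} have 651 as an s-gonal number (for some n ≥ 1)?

s = 5: P(5, 21) = 651. ✓
s = 6: P(6, 18) = 630 and P(6, 19) = 703; 651 is not s-gonal.
s = 7: P(7, 16) = 616 and P(7, 17) = 697; 651 is not s-gonal.
s = 8: P(8, 15) = 645 and P(8, 16) = 736; 651 is not s-gonal.
s = 9: P(9, 14) = 651. ✓
s = 11: P(11, 12) = 606 and P(11, 13) = 715; 651 is not s-gonal.
Hits: s ∈ {5, 9} → 2.

2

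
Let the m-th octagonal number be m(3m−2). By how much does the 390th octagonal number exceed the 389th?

2335

Consecutive octagonal numbers differ by 6n − 5: here 6·390 − 5 = 2335.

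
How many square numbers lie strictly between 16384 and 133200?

The n-th square number is n².
Smallest index with value > 16384: n = 129 (giving 16641).
Largest index with value < 133200: n = 364 (giving 132496).
Indices 129 through 364: 236 terms.

236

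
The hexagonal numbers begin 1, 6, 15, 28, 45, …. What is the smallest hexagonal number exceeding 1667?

Solve n(2n−1) > 1667 for integer n.
The largest n with value ≤ 1667 is 29 (since 1653 ≤ 1667 < 1770), so the first above is n = 30, value 1770.

1770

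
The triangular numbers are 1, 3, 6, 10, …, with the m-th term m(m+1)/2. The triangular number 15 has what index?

5

Set n(n+1)/2 = 15, giving n² + n − 30 = 0.
The discriminant is 1 + 8·15 = 121, and √121 = 11.
So n = (-1 + 11) / 2 = 10/2 = 5.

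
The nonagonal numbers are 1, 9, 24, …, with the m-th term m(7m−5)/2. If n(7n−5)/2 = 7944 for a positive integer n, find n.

48

Set n(7n−5)/2 = 7944, giving 7n² − 5n − 15888 = 0.
So n = (5 + 667) / 14 = 672/14 = 48.
Check: 48·(7·48 − 5)/2 = 7944. ✓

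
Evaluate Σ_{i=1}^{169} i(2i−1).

3232125

Σ i(2i−1) = 2Σi² − Σi over i = 1..169.
Σi = 14365 and Σi² = 1623245.
2·1623245 − 1·14365 = 3232125.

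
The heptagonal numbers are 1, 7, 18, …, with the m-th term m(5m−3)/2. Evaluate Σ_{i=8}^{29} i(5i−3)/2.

Σ i(5i−3)/2 = (5Σi² − 3Σi) / 2 over i = 8..29.
Σi = 435 − 28 = 407 and Σi² = 8555 − 140 = 8415.
(5·8415 − 3·407) / 2 = 40854/2 = 20427.

20427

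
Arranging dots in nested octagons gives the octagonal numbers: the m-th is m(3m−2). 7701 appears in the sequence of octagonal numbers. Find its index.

Set n(3n−2) = 7701, giving 3n² − 2n − 7701 = 0.
The discriminant is 4 + 12·7701 = 92416, and √92416 = 304.
So n = (2 + 304) / 6 = 306/6 = 51.
Check: 51·(3·51 − 2) = 7701. ✓

51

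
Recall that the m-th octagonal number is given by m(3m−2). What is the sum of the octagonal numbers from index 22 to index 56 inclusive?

167685

Σ i(3i−2) = 3Σi² − 2Σi over i = 22..56.
Σi = 1596 − 231 = 1365 and Σi² = 60116 − 3311 = 56805.
3·56805 − 2·1365 = 167685.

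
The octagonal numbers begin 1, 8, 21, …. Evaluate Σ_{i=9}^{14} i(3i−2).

2295

Σ i(3i−2) = 3Σi² − 2Σi over i = 9..14.
Σi = 105 − 36 = 69 and Σi² = 1015 − 204 = 811.
3·811 − 2·69 = 2295.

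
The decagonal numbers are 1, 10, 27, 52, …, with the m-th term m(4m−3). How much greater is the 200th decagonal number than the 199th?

Consecutive decagonal numbers differ by 8n − 7: here 8·200 − 7 = 1593.

1593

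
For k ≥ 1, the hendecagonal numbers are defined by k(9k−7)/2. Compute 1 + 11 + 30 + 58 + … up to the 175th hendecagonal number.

8054200

Σ i(9i−7)/2 = (9Σi² − 7Σi) / 2 over i = 1..175.
Σi = 15400 and Σi² = 1801800.
(9·1801800 − 7·15400) / 2 = 16108400/2 = 8054200.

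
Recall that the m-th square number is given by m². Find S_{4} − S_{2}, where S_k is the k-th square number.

12

4² = 16 and 2² = 4.
Difference: 16 − 4 = 12.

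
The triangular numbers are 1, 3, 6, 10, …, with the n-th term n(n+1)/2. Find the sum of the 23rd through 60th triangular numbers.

35796

Σ i(i+1)/2 = (Σi² + Σi) / 2 over i = 23..60.
Σi = 1830 − 253 = 1577 and Σi² = 73810 − 3795 = 70015.
(1·70015 + 1·1577) / 2 = 71592/2 = 35796.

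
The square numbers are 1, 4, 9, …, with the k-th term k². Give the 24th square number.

576

The 24th square number is n² with n = 24.
24² = 576.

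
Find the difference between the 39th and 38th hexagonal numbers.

Consecutive hexagonal numbers differ by 4n − 3: here 4·39 − 3 = 153.

153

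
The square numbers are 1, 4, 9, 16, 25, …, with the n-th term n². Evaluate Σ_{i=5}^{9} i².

Σ_{i=5}^{9} i² = 285 − 30 = 255.

255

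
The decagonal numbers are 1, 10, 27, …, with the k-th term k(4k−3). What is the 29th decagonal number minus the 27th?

29·(4·29 − 3) = 3277 and 27·(4·27 − 3) = 2835.
Difference: 3277 − 2835 = 442.

442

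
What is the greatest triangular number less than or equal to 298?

Solve n(n+1)/2 ≤ 298 for integer n.
n = 23 gives 276 ≤ 298, while n = 24 gives 300 > 298; so the answer is 276.

276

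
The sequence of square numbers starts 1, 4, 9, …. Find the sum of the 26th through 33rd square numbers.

Σ_{i=26}^{33} i² = 12529 − 5525 = 7004.

7004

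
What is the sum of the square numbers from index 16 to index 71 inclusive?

Σ_{i=16}^{71} i² = 121836 − 1240 = 120596.

120596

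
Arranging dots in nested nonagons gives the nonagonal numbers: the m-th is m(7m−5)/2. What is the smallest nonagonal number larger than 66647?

67276

Solve n(7n−5)/2 > 66647 for integer n.
The largest n with value ≤ 66647 is 138 (since 66309 ≤ 66647 < 67276), so the first above is n = 139, value 67276.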